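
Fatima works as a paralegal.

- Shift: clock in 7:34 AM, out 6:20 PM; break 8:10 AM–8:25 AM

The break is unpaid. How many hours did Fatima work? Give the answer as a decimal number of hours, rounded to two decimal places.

Shift: 7:34 AM–6:20 PM = 10 h 46 min; less 15 min break → 10 h 31 min

10.52 hours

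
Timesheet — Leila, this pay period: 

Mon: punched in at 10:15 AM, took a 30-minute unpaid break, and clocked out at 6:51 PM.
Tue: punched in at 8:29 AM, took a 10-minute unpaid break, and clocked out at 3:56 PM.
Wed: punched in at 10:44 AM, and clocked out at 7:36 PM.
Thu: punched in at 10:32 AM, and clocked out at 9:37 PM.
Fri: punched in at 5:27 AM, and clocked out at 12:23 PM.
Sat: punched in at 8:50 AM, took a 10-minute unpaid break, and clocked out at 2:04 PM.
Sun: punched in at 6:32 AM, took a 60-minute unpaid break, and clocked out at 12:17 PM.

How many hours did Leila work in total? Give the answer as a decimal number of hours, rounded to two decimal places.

Mon: 10:15 AM–6:51 PM = 8 h 36 min; less 30 min break → 8 h 6 min
Tue: 8:29 AM–3:56 PM = 7 h 27 min; less 10 min break → 7 h 17 min
Wed: 10:44 AM–7:36 PM = 8 h 52 min
Thu: 10:32 AM–9:37 PM = 11 h 5 min
Fri: 5:27 AM–12:23 PM = 6 h 56 min
Sat: 8:50 AM–2:04 PM = 5 h 14 min; less 10 min break → 5 h 4 min
Sun: 6:32 AM–12:17 PM = 5 h 45 min; less 60 min break → 4 h 45 min
Total: 8 h 6 min + 7 h 17 min + 8 h 52 min + 11 h 5 min + 6 h 56 min + 5 h 4 min + 4 h 45 min = 52 h 5 min.

52.08 hours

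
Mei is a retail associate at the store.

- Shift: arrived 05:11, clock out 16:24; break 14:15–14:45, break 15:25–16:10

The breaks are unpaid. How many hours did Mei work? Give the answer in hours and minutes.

Shift: 05:11–16:24 = 11 h 13 min; less 75 min break → 9 h 58 min

9 h 58 min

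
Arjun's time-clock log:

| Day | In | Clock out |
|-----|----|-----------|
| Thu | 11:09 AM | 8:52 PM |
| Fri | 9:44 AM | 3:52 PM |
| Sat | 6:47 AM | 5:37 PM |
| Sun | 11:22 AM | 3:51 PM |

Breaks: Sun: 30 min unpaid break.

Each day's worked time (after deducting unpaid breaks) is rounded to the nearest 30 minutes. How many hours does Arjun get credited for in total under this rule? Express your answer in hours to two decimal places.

30.50 hours

Thu: 11:09 AM–8:52 PM = 9 h 43 min → rounds to 9 h 30 min
Fri: 9:44 AM–3:52 PM = 6 h 8 min → rounds to 6 h 0 min
Sat: 6:47 AM–5:37 PM = 10 h 50 min → rounds to 11 h 0 min
Sun: 11:22 AM–3:51 PM = 4 h 29 min − 30 min = 3 h 59 min → rounds to 4 h 0 min
Total credited: 30 h 30 min.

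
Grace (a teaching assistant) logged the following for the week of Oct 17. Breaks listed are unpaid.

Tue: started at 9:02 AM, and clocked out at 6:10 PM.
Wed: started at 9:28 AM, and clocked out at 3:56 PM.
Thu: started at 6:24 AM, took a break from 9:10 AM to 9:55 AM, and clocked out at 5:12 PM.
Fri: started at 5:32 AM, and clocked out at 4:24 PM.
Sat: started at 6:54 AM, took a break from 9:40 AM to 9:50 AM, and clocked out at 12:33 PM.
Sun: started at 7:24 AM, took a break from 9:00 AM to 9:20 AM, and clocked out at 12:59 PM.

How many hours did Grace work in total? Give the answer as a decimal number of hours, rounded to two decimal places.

Tue: 9:02 AM–6:10 PM = 9 h 8 min
Wed: 9:28 AM–3:56 PM = 6 h 28 min
Thu: 6:24 AM–5:12 PM = 10 h 48 min; less 45 min break → 10 h 3 min
Fri: 5:32 AM–4:24 PM = 10 h 52 min
Sat: 6:54 AM–12:33 PM = 5 h 39 min; less 10 min break → 5 h 29 min
Sun: 7:24 AM–12:59 PM = 5 h 35 min; less 20 min break → 5 h 15 min
Total: 9 h 8 min + 6 h 28 min + 10 h 3 min + 10 h 52 min + 5 h 29 min + 5 h 15 min = 47 h 15 min.

47.25 hours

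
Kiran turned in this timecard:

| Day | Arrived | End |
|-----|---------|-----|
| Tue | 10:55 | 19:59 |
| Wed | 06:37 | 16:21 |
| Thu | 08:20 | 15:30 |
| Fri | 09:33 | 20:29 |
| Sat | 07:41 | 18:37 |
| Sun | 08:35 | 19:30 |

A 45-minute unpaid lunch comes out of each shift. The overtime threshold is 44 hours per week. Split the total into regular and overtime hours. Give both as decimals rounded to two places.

Regular 44.00 hours, overtime 10.25 hours

Tue: 10:55–19:59 = 9 h 4 min; less 45 min break → 8 h 19 min
Wed: 06:37–16:21 = 9 h 44 min; less 45 min break → 8 h 59 min
Thu: 08:20–15:30 = 7 h 10 min; less 45 min break → 6 h 25 min
Fri: 09:33–20:29 = 10 h 56 min; less 45 min break → 10 h 11 min
Sat: 07:41–18:37 = 10 h 56 min; less 45 min break → 10 h 11 min
Sun: 08:35–19:30 = 10 h 55 min; less 45 min break → 10 h 10 min
Total worked: 54 h 15 min = 54.25 h.
Threshold 44 h → overtime 10 h 15 min, regular 44 h 0 min.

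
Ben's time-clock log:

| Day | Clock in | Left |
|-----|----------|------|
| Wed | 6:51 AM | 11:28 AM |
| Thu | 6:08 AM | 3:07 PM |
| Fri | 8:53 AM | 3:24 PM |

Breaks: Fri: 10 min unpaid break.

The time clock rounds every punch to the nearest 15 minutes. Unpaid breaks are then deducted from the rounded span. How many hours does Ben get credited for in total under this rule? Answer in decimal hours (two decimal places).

19.83 hours

Wed: in 6:51 AM→6:45 AM, out 11:28 AM→11:30 AM; 4 h 45 min
Thu: in 6:08 AM→6:15 AM, out 3:07 PM→3:00 PM; 8 h 45 min
Fri: in 8:53 AM→9:00 AM, out 3:24 PM→3:30 PM; 6 h 30 min − 10 min = 6 h 20 min
Total credited: 19 h 50 min.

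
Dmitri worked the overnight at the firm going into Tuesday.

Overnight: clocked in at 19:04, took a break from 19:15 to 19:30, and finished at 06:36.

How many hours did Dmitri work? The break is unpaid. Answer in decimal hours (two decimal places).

11.28 hours

Overnight: 19:04 → midnight = 4 h 56 min; midnight → 06:36 = 6 h 36 min; span 11 h 32 min; less 15 min break → 11 h 17 min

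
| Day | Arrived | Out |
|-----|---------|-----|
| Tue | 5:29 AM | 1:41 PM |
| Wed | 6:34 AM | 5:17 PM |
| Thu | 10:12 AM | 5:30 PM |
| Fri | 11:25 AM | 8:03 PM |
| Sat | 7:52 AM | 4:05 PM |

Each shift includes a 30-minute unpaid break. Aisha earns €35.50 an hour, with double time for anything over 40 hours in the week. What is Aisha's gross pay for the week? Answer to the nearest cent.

€1460.23

Tue: 5:29 AM–1:41 PM = 8 h 12 min; less 30 min break → 7 h 42 min
Wed: 6:34 AM–5:17 PM = 10 h 43 min; less 30 min break → 10 h 13 min
Thu: 10:12 AM–5:30 PM = 7 h 18 min; less 30 min break → 6 h 48 min
Fri: 11:25 AM–8:03 PM = 8 h 38 min; less 30 min break → 8 h 8 min
Sat: 7:52 AM–4:05 PM = 8 h 13 min; less 30 min break → 7 h 43 min
Total worked: 40 h 34 min = 2434 min.
Regular 40 h 0 min = 2400 min at €35.50/h; overtime 0 h 34 min = 34 min at €71.00/h.
Pay = (2400 × €35.50 + 34 × €71.00) ÷ 60 = €1460.23.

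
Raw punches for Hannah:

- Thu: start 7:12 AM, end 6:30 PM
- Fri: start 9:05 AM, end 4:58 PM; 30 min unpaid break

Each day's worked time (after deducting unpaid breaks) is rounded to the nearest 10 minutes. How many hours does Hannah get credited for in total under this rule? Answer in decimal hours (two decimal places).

18.67 hours

Thu: 7:12 AM–6:30 PM = 11 h 18 min → rounds to 11 h 20 min
Fri: 9:05 AM–4:58 PM = 7 h 53 min − 30 min = 7 h 23 min → rounds to 7 h 20 min
Total credited: 18 h 40 min.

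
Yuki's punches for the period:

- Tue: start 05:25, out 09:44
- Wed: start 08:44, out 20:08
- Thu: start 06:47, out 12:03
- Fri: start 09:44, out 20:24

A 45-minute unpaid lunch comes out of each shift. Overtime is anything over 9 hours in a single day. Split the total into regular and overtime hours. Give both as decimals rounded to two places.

Regular 26.08 hours, overtime 2.57 hours

Tue: 05:25–09:44 = 4 h 19 min; less 45 min break → 3 h 34 min
Wed: 08:44–20:08 = 11 h 24 min; less 45 min break → 10 h 39 min
Thu: 06:47–12:03 = 5 h 16 min; less 45 min break → 4 h 31 min
Fri: 09:44–20:24 = 10 h 40 min; less 45 min break → 9 h 55 min
Tue reg 3 h 34 min / OT 0 h 0 min; Wed reg 9 h 0 min / OT 1 h 39 min; Thu reg 4 h 31 min / OT 0 h 0 min; Fri reg 9 h 0 min / OT 0 h 55 min.
Totals: regular 26 h 5 min, overtime 2 h 34 min.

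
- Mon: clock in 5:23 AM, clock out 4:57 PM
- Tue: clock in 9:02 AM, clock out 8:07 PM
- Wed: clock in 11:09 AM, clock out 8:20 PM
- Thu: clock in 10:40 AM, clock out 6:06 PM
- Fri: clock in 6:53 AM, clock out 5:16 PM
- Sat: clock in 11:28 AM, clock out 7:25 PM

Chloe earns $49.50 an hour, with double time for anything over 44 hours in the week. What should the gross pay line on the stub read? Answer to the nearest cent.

Mon: 5:23 AM–4:57 PM = 11 h 34 min
Tue: 9:02 AM–8:07 PM = 11 h 5 min
Wed: 11:09 AM–8:20 PM = 9 h 11 min
Thu: 10:40 AM–6:06 PM = 7 h 26 min
Fri: 6:53 AM–5:16 PM = 10 h 23 min
Sat: 11:28 AM–7:25 PM = 7 h 57 min
Total worked: 57 h 36 min = 3456 min.
Regular 44 h 0 min = 2640 min at $49.50/h; overtime 13 h 36 min = 816 min at $99.00/h.
Pay = (2640 × $49.50 + 816 × $99.00) ÷ 60 = $3524.40.

$3524.40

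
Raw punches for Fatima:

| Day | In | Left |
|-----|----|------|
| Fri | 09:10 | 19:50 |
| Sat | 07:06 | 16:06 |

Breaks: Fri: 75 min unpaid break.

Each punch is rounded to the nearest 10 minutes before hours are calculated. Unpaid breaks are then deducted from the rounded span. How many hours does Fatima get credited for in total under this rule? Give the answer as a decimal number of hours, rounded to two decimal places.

18.42 hours

Fri: in 09:10→09:10, out 19:50→19:50; 10 h 40 min − 75 min = 9 h 25 min
Sat: in 07:06→07:10, out 16:06→16:10; 9 h 0 min
Total credited: 18 h 25 min.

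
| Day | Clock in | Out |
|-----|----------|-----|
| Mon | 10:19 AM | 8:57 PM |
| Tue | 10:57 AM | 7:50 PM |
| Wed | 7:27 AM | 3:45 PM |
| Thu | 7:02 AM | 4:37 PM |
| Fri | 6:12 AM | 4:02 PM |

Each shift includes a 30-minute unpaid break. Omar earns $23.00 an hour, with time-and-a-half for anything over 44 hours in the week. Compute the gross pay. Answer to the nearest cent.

Mon: 10:19 AM–8:57 PM = 10 h 38 min; less 30 min break → 10 h 8 min
Tue: 10:57 AM–7:50 PM = 8 h 53 min; less 30 min break → 8 h 23 min
Wed: 7:27 AM–3:45 PM = 8 h 18 min; less 30 min break → 7 h 48 min
Thu: 7:02 AM–4:37 PM = 9 h 35 min; less 30 min break → 9 h 5 min
Fri: 6:12 AM–4:02 PM = 9 h 50 min; less 30 min break → 9 h 20 min
Total worked: 44 h 44 min = 2684 min.
Regular 44 h 0 min = 2640 min at $23.00/h; overtime 0 h 44 min = 44 min at $34.50/h.
Pay = (2640 × $23.00 + 44 × $34.50) ÷ 60 = $1037.30.

$1037.30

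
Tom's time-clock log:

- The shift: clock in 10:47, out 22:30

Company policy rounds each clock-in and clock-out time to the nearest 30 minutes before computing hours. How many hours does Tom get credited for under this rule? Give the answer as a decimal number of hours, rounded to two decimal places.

11.50 hours

The shift: in 10:47→11:00, out 22:30→22:30; 11 h 30 min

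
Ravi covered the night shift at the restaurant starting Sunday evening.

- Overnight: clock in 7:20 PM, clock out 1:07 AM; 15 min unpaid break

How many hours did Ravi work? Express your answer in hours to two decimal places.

Overnight: 7:20 PM → midnight = 4 h 40 min; midnight → 1:07 AM = 1 h 7 min; span 5 h 47 min; less 15 min break → 5 h 32 min

5.53 hours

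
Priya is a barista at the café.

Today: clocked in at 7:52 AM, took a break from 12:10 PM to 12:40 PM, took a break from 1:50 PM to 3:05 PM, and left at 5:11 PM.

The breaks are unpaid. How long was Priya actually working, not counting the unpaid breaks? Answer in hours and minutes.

7 h 34 min

Today: 7:52 AM–5:11 PM = 9 h 19 min; less 105 min break → 7 h 34 min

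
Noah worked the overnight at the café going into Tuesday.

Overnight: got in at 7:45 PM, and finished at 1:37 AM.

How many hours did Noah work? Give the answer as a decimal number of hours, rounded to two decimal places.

Overnight: 7:45 PM → midnight = 4 h 15 min; midnight → 1:37 AM = 1 h 37 min; span 5 h 52 min

5.87 hours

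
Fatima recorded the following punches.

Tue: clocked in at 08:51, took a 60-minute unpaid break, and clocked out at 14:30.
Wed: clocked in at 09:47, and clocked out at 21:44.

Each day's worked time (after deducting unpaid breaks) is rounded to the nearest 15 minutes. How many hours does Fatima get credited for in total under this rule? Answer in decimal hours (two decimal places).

16.75 hours

Tue: 08:51–14:30 = 5 h 39 min − 60 min = 4 h 39 min → rounds to 4 h 45 min
Wed: 09:47–21:44 = 11 h 57 min → rounds to 12 h 0 min
Total credited: 16 h 45 min.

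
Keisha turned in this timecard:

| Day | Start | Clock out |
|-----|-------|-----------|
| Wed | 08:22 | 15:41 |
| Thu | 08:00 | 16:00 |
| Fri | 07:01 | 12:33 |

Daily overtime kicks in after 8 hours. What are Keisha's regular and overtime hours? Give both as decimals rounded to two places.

Regular 20.85 hours, overtime 0.00 hours

Wed: 08:22–15:41 = 7 h 19 min
Thu: 08:00–16:00 = 8 h 0 min
Fri: 07:01–12:33 = 5 h 32 min
Wed reg 7 h 19 min / OT 0 h 0 min; Thu reg 8 h 0 min / OT 0 h 0 min; Fri reg 5 h 32 min / OT 0 h 0 min.
Totals: regular 20 h 51 min, overtime 0 h 0 min.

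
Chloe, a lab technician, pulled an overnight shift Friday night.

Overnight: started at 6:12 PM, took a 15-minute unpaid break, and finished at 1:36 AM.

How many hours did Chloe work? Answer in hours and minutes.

Overnight: 6:12 PM → midnight = 5 h 48 min; midnight → 1:36 AM = 1 h 36 min; span 7 h 24 min; less 15 min break → 7 h 9 min

7 h 9 min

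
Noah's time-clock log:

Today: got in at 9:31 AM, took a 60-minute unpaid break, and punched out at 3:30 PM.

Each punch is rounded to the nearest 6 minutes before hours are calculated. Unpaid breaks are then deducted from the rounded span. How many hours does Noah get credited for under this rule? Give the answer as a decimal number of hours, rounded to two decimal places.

5.00 hours

Today: in 9:31 AM→9:30 AM, out 3:30 PM→3:30 PM; 6 h 0 min − 60 min = 5 h 0 min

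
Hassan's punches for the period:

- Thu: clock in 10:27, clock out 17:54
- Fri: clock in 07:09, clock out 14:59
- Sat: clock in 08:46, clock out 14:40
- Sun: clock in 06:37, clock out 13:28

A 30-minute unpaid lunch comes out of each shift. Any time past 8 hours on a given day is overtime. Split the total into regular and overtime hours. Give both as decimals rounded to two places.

Regular 26.03 hours, overtime 0.00 hours

Thu: 10:27–17:54 = 7 h 27 min; less 30 min break → 6 h 57 min
Fri: 07:09–14:59 = 7 h 50 min; less 30 min break → 7 h 20 min
Sat: 08:46–14:40 = 5 h 54 min; less 30 min break → 5 h 24 min
Sun: 06:37–13:28 = 6 h 51 min; less 30 min break → 6 h 21 min
Thu reg 6 h 57 min / OT 0 h 0 min; Fri reg 7 h 20 min / OT 0 h 0 min; Sat reg 5 h 24 min / OT 0 h 0 min; Sun reg 6 h 21 min / OT 0 h 0 min.
Totals: regular 26 h 2 min, overtime 0 h 0 min.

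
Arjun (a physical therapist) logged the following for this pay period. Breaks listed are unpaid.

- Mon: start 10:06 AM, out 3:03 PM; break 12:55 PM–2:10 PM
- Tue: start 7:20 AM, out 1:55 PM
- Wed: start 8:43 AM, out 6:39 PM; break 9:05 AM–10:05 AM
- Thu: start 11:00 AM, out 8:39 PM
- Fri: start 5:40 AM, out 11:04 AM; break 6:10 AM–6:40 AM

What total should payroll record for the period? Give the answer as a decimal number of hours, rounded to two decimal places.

Mon: 10:06 AM–3:03 PM = 4 h 57 min; less 75 min break → 3 h 42 min
Tue: 7:20 AM–1:55 PM = 6 h 35 min
Wed: 8:43 AM–6:39 PM = 9 h 56 min; less 60 min break → 8 h 56 min
Thu: 11:00 AM–8:39 PM = 9 h 39 min
Fri: 5:40 AM–11:04 AM = 5 h 24 min; less 30 min break → 4 h 54 min
Total: 3 h 42 min + 6 h 35 min + 8 h 56 min + 9 h 39 min + 4 h 54 min = 33 h 46 min.

33.77 hours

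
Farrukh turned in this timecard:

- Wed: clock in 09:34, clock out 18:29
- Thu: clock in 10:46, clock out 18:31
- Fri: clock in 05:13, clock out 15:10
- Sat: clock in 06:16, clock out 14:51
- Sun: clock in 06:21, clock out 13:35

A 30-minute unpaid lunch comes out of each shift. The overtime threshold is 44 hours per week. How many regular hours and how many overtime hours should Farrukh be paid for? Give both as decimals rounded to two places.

Wed: 09:34–18:29 = 8 h 55 min; less 30 min break → 8 h 25 min
Thu: 10:46–18:31 = 7 h 45 min; less 30 min break → 7 h 15 min
Fri: 05:13–15:10 = 9 h 57 min; less 30 min break → 9 h 27 min
Sat: 06:16–14:51 = 8 h 35 min; less 30 min break → 8 h 5 min
Sun: 06:21–13:35 = 7 h 14 min; less 30 min break → 6 h 44 min
Total worked: 39 h 56 min = 39.93 h.
Threshold 44 h → overtime 0 h 0 min, regular 39 h 56 min.

Regular 39.93 hours, overtime 0.00 hours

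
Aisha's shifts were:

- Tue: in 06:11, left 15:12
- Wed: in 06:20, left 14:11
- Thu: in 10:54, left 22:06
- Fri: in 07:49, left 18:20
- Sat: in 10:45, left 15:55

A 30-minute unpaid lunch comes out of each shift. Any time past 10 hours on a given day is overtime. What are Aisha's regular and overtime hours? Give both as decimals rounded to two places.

Regular 40.53 hours, overtime 0.72 hours

Tue: 06:11–15:12 = 9 h 1 min; less 30 min break → 8 h 31 min
Wed: 06:20–14:11 = 7 h 51 min; less 30 min break → 7 h 21 min
Thu: 10:54–22:06 = 11 h 12 min; less 30 min break → 10 h 42 min
Fri: 07:49–18:20 = 10 h 31 min; less 30 min break → 10 h 1 min
Sat: 10:45–15:55 = 5 h 10 min; less 30 min break → 4 h 40 min
Tue reg 8 h 31 min / OT 0 h 0 min; Wed reg 7 h 21 min / OT 0 h 0 min; Thu reg 10 h 0 min / OT 0 h 42 min; Fri reg 10 h 0 min / OT 0 h 1 min; Sat reg 4 h 40 min / OT 0 h 0 min.
Totals: regular 40 h 32 min, overtime 0 h 43 min.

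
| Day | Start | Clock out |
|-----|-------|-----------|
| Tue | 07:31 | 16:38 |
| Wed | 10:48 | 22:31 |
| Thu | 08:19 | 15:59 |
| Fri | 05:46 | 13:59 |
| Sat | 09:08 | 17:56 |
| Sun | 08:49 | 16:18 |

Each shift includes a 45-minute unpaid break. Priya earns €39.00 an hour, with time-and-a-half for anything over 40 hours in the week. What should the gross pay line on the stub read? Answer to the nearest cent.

Tue: 07:31–16:38 = 9 h 7 min; less 45 min break → 8 h 22 min
Wed: 10:48–22:31 = 11 h 43 min; less 45 min break → 10 h 58 min
Thu: 08:19–15:59 = 7 h 40 min; less 45 min break → 6 h 55 min
Fri: 05:46–13:59 = 8 h 13 min; less 45 min break → 7 h 28 min
Sat: 09:08–17:56 = 8 h 48 min; less 45 min break → 8 h 3 min
Sun: 08:49–16:18 = 7 h 29 min; less 45 min break → 6 h 44 min
Total worked: 48 h 30 min = 2910 min.
Regular 40 h 0 min = 2400 min at €39.00/h; overtime 8 h 30 min = 510 min at €58.50/h.
Pay = (2400 × €39.00 + 510 × €58.50) ÷ 60 = €2057.25.

€2057.25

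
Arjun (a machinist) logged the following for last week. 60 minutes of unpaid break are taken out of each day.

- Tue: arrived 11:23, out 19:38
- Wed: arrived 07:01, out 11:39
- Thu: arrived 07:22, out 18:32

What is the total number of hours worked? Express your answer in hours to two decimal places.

21.05 hours

Tue: 11:23–19:38 = 8 h 15 min; less 60 min break → 7 h 15 min
Wed: 07:01–11:39 = 4 h 38 min; less 60 min break → 3 h 38 min
Thu: 07:22–18:32 = 11 h 10 min; less 60 min break → 10 h 10 min
Total: 7 h 15 min + 3 h 38 min + 10 h 10 min = 21 h 3 min.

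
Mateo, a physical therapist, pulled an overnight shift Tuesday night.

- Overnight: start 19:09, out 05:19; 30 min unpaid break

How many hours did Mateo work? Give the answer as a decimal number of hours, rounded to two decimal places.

9.67 hours

Overnight: 19:09 → midnight = 4 h 51 min; midnight → 05:19 = 5 h 19 min; span 10 h 10 min; less 30 min break → 9 h 40 min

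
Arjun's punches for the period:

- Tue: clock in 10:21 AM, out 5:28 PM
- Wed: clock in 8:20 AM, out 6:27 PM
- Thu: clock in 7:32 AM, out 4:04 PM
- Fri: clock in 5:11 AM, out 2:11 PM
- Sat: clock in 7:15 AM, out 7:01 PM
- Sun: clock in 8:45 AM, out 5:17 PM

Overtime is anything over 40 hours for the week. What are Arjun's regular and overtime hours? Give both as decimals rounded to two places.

Tue: 10:21 AM–5:28 PM = 7 h 7 min
Wed: 8:20 AM–6:27 PM = 10 h 7 min
Thu: 7:32 AM–4:04 PM = 8 h 32 min
Fri: 5:11 AM–2:11 PM = 9 h 0 min
Sat: 7:15 AM–7:01 PM = 11 h 46 min
Sun: 8:45 AM–5:17 PM = 8 h 32 min
Total worked: 55 h 4 min = 55.07 h.
Threshold 40 h → overtime 15 h 4 min, regular 40 h 0 min.

Regular 40.00 hours, overtime 15.07 hours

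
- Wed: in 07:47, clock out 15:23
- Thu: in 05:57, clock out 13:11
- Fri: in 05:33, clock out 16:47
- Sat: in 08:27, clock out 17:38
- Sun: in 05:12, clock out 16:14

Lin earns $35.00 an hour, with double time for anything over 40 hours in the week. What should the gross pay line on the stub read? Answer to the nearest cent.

Wed: 07:47–15:23 = 7 h 36 min
Thu: 05:57–13:11 = 7 h 14 min
Fri: 05:33–16:47 = 11 h 14 min
Sat: 08:27–17:38 = 9 h 11 min
Sun: 05:12–16:14 = 11 h 2 min
Total worked: 46 h 17 min = 2777 min.
Regular 40 h 0 min = 2400 min at $35.00/h; overtime 6 h 17 min = 377 min at $70.00/h.
Pay = (2400 × $35.00 + 377 × $70.00) ÷ 60 = $1839.83.

$1839.83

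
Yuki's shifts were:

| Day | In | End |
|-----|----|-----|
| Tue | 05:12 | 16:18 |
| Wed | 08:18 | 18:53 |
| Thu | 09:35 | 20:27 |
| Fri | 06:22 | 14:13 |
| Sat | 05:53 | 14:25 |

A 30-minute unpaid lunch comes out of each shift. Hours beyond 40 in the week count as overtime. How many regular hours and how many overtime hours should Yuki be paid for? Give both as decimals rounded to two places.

Tue: 05:12–16:18 = 11 h 6 min; less 30 min break → 10 h 36 min
Wed: 08:18–18:53 = 10 h 35 min; less 30 min break → 10 h 5 min
Thu: 09:35–20:27 = 10 h 52 min; less 30 min break → 10 h 22 min
Fri: 06:22–14:13 = 7 h 51 min; less 30 min break → 7 h 21 min
Sat: 05:53–14:25 = 8 h 32 min; less 30 min break → 8 h 2 min
Total worked: 46 h 26 min = 46.43 h.
Threshold 40 h → overtime 6 h 26 min, regular 40 h 0 min.

Regular 40.00 hours, overtime 6.43 hours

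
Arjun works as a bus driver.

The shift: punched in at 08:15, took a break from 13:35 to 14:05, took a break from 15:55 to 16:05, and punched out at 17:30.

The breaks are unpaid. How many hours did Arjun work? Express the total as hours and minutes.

8 h 35 min

The shift: 08:15–17:30 = 9 h 15 min; less 40 min break → 8 h 35 min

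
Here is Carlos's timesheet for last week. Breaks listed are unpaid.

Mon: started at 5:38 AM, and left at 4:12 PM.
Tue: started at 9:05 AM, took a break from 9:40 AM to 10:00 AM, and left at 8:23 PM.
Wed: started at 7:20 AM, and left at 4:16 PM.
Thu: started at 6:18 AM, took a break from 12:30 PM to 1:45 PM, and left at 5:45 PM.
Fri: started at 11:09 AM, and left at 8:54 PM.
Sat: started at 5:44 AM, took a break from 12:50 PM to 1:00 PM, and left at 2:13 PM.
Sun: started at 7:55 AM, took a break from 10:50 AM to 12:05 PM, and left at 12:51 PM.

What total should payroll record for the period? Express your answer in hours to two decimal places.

62.42 hours

Mon: 5:38 AM–4:12 PM = 10 h 34 min
Tue: 9:05 AM–8:23 PM = 11 h 18 min; less 20 min break → 10 h 58 min
Wed: 7:20 AM–4:16 PM = 8 h 56 min
Thu: 6:18 AM–5:45 PM = 11 h 27 min; less 75 min break → 10 h 12 min
Fri: 11:09 AM–8:54 PM = 9 h 45 min
Sat: 5:44 AM–2:13 PM = 8 h 29 min; less 10 min break → 8 h 19 min
Sun: 7:55 AM–12:51 PM = 4 h 56 min; less 75 min break → 3 h 41 min
Total: 10 h 34 min + 10 h 58 min + 8 h 56 min + 10 h 12 min + 9 h 45 min + 8 h 19 min + 3 h 41 min = 62 h 25 min.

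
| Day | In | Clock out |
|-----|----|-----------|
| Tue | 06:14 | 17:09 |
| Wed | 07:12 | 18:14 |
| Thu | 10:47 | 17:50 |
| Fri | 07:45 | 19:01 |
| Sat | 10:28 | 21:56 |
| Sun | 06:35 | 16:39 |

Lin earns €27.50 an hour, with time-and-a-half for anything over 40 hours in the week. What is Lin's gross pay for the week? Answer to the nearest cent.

€1999.25

Tue: 06:14–17:09 = 10 h 55 min
Wed: 07:12–18:14 = 11 h 2 min
Thu: 10:47–17:50 = 7 h 3 min
Fri: 07:45–19:01 = 11 h 16 min
Sat: 10:28–21:56 = 11 h 28 min
Sun: 06:35–16:39 = 10 h 4 min
Total worked: 61 h 48 min = 3708 min.
Regular 40 h 0 min = 2400 min at €27.50/h; overtime 21 h 48 min = 1308 min at €41.25/h.
Pay = (2400 × €27.50 + 1308 × €41.25) ÷ 60 = €1999.25.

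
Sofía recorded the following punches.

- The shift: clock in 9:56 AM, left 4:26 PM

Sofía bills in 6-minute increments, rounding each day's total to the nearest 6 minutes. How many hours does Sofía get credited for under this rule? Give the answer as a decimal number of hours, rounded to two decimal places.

6.50 hours

The shift: 9:56 AM–4:26 PM = 6 h 30 min → rounds to 6 h 30 min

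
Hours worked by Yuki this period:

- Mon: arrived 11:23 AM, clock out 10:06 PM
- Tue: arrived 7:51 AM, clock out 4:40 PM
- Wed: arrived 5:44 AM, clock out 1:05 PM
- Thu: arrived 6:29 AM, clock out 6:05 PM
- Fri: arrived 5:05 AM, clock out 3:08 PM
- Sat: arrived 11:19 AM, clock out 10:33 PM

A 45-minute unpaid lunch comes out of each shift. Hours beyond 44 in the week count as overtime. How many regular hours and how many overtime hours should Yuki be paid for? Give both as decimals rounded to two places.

Regular 44.00 hours, overtime 11.27 hours

Mon: 11:23 AM–10:06 PM = 10 h 43 min; less 45 min break → 9 h 58 min
Tue: 7:51 AM–4:40 PM = 8 h 49 min; less 45 min break → 8 h 4 min
Wed: 5:44 AM–1:05 PM = 7 h 21 min; less 45 min break → 6 h 36 min
Thu: 6:29 AM–6:05 PM = 11 h 36 min; less 45 min break → 10 h 51 min
Fri: 5:05 AM–3:08 PM = 10 h 3 min; less 45 min break → 9 h 18 min
Sat: 11:19 AM–10:33 PM = 11 h 14 min; less 45 min break → 10 h 29 min
Total worked: 55 h 16 min = 55.27 h.
Threshold 44 h → overtime 11 h 16 min, regular 44 h 0 min.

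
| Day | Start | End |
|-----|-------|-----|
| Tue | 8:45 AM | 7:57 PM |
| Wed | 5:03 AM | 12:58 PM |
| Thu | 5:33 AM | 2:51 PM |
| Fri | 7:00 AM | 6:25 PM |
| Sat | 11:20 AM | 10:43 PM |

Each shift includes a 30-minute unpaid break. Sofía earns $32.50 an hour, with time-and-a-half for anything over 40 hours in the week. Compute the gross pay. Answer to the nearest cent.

$1724.94

Tue: 8:45 AM–7:57 PM = 11 h 12 min; less 30 min break → 10 h 42 min
Wed: 5:03 AM–12:58 PM = 7 h 55 min; less 30 min break → 7 h 25 min
Thu: 5:33 AM–2:51 PM = 9 h 18 min; less 30 min break → 8 h 48 min
Fri: 7:00 AM–6:25 PM = 11 h 25 min; less 30 min break → 10 h 55 min
Sat: 11:20 AM–10:43 PM = 11 h 23 min; less 30 min break → 10 h 53 min
Total worked: 48 h 43 min = 2923 min.
Regular 40 h 0 min = 2400 min at $32.50/h; overtime 8 h 43 min = 523 min at $48.75/h.
Pay = (2400 × $32.50 + 523 × $48.75) ÷ 60 = $1724.94.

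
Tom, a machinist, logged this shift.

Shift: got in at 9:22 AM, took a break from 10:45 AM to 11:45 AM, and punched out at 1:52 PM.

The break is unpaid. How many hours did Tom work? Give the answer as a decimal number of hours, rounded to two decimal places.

3.50 hours

Shift: 9:22 AM–1:52 PM = 4 h 30 min; less 60 min break → 3 h 30 min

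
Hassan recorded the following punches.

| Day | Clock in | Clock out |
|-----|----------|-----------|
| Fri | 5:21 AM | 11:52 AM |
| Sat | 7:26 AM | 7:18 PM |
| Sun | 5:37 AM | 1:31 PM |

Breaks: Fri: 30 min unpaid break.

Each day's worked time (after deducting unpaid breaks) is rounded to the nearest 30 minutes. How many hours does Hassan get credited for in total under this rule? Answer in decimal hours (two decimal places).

26.00 hours

Fri: 5:21 AM–11:52 AM = 6 h 31 min − 30 min = 6 h 1 min → rounds to 6 h 0 min
Sat: 7:26 AM–7:18 PM = 11 h 52 min → rounds to 12 h 0 min
Sun: 5:37 AM–1:31 PM = 7 h 54 min → rounds to 8 h 0 min
Total credited: 26 h 0 min.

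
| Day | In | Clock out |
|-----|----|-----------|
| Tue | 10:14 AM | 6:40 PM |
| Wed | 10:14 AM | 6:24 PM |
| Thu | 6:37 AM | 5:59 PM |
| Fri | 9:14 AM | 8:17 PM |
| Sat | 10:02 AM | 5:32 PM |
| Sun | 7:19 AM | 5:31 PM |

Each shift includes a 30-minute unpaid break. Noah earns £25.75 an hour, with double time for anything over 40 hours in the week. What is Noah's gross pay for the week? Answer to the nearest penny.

Tue: 10:14 AM–6:40 PM = 8 h 26 min; less 30 min break → 7 h 56 min
Wed: 10:14 AM–6:24 PM = 8 h 10 min; less 30 min break → 7 h 40 min
Thu: 6:37 AM–5:59 PM = 11 h 22 min; less 30 min break → 10 h 52 min
Fri: 9:14 AM–8:17 PM = 11 h 3 min; less 30 min break → 10 h 33 min
Sat: 10:02 AM–5:32 PM = 7 h 30 min; less 30 min break → 7 h 0 min
Sun: 7:19 AM–5:31 PM = 10 h 12 min; less 30 min break → 9 h 42 min
Total worked: 53 h 43 min = 3223 min.
Regular 40 h 0 min = 2400 min at £25.75/h; overtime 13 h 43 min = 823 min at £51.50/h.
Pay = (2400 × £25.75 + 823 × £51.50) ÷ 60 = £1736.41.

£1736.41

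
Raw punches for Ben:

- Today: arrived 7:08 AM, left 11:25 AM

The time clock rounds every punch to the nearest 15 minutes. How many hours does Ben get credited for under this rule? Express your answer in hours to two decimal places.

Today: in 7:08 AM→7:15 AM, out 11:25 AM→11:30 AM; 4 h 15 min

4.25 hours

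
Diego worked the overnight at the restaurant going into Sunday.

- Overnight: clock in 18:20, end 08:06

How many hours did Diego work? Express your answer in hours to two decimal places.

Overnight: 18:20 → midnight = 5 h 40 min; midnight → 08:06 = 8 h 6 min; span 13 h 46 min

13.77 hours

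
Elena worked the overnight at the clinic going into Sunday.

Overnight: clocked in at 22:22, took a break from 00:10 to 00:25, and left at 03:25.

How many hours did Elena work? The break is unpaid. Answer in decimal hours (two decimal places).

Overnight: 22:22 → midnight = 1 h 38 min; midnight → 03:25 = 3 h 25 min; span 5 h 3 min; less 15 min break → 4 h 48 min

4.80 hours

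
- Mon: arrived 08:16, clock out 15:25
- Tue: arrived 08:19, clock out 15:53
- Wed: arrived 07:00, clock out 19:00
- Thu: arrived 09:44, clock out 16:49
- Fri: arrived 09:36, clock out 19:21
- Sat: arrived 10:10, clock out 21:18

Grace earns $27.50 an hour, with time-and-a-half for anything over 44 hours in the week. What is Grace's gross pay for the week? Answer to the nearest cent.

Mon: 08:16–15:25 = 7 h 9 min
Tue: 08:19–15:53 = 7 h 34 min
Wed: 07:00–19:00 = 12 h 0 min
Thu: 09:44–16:49 = 7 h 5 min
Fri: 09:36–19:21 = 9 h 45 min
Sat: 10:10–21:18 = 11 h 8 min
Total worked: 54 h 41 min = 3281 min.
Regular 44 h 0 min = 2640 min at $27.50/h; overtime 10 h 41 min = 641 min at $41.25/h.
Pay = (2640 × $27.50 + 641 × $41.25) ÷ 60 = $1650.69.

$1650.69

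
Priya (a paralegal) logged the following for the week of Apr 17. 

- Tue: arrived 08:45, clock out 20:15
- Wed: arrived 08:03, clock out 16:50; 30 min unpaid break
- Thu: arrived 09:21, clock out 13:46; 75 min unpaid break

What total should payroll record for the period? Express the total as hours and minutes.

Tue: 08:45–20:15 = 11 h 30 min
Wed: 08:03–16:50 = 8 h 47 min; less 30 min break → 8 h 17 min
Thu: 09:21–13:46 = 4 h 25 min; less 75 min break → 3 h 10 min
Total: 11 h 30 min + 8 h 17 min + 3 h 10 min = 22 h 57 min.

22 h 57 min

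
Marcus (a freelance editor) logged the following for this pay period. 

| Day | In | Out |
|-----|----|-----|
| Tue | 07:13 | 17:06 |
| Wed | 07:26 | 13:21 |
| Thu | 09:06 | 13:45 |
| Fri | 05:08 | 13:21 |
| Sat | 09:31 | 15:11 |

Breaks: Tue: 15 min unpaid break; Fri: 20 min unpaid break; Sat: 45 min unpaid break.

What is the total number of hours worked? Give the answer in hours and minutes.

Tue: 07:13–17:06 = 9 h 53 min; less 15 min break → 9 h 38 min
Wed: 07:26–13:21 = 5 h 55 min
Thu: 09:06–13:45 = 4 h 39 min
Fri: 05:08–13:21 = 8 h 13 min; less 20 min break → 7 h 53 min
Sat: 09:31–15:11 = 5 h 40 min; less 45 min break → 4 h 55 min
Total: 9 h 38 min + 5 h 55 min + 4 h 39 min + 7 h 53 min + 4 h 55 min = 33 h 0 min.

33 h 0 min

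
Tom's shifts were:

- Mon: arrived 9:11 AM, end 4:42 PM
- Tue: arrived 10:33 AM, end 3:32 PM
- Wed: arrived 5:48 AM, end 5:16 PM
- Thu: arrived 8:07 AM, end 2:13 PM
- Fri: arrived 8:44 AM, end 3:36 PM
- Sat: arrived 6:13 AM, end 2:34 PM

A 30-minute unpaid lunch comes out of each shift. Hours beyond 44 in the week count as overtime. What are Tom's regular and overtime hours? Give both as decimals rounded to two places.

Mon: 9:11 AM–4:42 PM = 7 h 31 min; less 30 min break → 7 h 1 min
Tue: 10:33 AM–3:32 PM = 4 h 59 min; less 30 min break → 4 h 29 min
Wed: 5:48 AM–5:16 PM = 11 h 28 min; less 30 min break → 10 h 58 min
Thu: 8:07 AM–2:13 PM = 6 h 6 min; less 30 min break → 5 h 36 min
Fri: 8:44 AM–3:36 PM = 6 h 52 min; less 30 min break → 6 h 22 min
Sat: 6:13 AM–2:34 PM = 8 h 21 min; less 30 min break → 7 h 51 min
Total worked: 42 h 17 min = 42.28 h.
Threshold 44 h → overtime 0 h 0 min, regular 42 h 17 min.

Regular 42.28 hours, overtime 0.00 hours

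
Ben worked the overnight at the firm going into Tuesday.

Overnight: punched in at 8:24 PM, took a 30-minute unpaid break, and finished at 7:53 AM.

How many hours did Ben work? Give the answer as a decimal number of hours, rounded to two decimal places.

Overnight: 8:24 PM → midnight = 3 h 36 min; midnight → 7:53 AM = 7 h 53 min; span 11 h 29 min; less 30 min break → 10 h 59 min

10.98 hours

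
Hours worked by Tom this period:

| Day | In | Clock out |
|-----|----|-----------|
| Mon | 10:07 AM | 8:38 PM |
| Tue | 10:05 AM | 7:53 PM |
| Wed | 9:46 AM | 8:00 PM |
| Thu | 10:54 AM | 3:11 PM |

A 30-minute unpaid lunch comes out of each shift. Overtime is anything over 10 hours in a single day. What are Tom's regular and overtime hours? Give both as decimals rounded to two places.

Mon: 10:07 AM–8:38 PM = 10 h 31 min; less 30 min break → 10 h 1 min
Tue: 10:05 AM–7:53 PM = 9 h 48 min; less 30 min break → 9 h 18 min
Wed: 9:46 AM–8:00 PM = 10 h 14 min; less 30 min break → 9 h 44 min
Thu: 10:54 AM–3:11 PM = 4 h 17 min; less 30 min break → 3 h 47 min
Mon reg 10 h 0 min / OT 0 h 1 min; Tue reg 9 h 18 min / OT 0 h 0 min; Wed reg 9 h 44 min / OT 0 h 0 min; Thu reg 3 h 47 min / OT 0 h 0 min.
Totals: regular 32 h 49 min, overtime 0 h 1 min.

Regular 32.82 hours, overtime 0.02 hours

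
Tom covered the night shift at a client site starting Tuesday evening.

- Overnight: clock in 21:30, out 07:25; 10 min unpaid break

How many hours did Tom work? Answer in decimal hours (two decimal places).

Overnight: 21:30 → midnight = 2 h 30 min; midnight → 07:25 = 7 h 25 min; span 9 h 55 min; less 10 min break → 9 h 45 min

9.75 hours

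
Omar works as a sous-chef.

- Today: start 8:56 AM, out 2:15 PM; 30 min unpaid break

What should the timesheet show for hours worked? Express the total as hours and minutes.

4 h 49 min

Today: 8:56 AM–2:15 PM = 5 h 19 min; less 30 min break → 4 h 49 min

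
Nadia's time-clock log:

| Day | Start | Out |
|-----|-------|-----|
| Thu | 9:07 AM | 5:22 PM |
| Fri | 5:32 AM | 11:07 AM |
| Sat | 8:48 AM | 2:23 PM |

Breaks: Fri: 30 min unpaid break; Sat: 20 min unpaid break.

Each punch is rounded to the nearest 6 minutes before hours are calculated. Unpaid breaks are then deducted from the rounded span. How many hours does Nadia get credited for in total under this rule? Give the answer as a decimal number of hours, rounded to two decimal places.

Thu: in 9:07 AM→9:06 AM, out 5:22 PM→5:24 PM; 8 h 18 min
Fri: in 5:32 AM→5:30 AM, out 11:07 AM→11:06 AM; 5 h 36 min − 30 min = 5 h 6 min
Sat: in 8:48 AM→8:48 AM, out 2:23 PM→2:24 PM; 5 h 36 min − 20 min = 5 h 16 min
Total credited: 18 h 40 min.

18.67 hours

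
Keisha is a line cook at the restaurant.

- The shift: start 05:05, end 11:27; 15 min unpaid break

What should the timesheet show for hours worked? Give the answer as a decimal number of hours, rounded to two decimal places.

6.12 hours

The shift: 05:05–11:27 = 6 h 22 min; less 15 min break → 6 h 7 min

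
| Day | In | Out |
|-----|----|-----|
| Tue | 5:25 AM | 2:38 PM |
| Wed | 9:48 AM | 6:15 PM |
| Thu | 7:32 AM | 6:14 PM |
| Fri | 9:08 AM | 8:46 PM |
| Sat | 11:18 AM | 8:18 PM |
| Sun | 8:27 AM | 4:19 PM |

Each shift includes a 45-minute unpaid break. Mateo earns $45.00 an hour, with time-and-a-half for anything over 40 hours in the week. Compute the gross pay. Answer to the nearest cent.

Tue: 5:25 AM–2:38 PM = 9 h 13 min; less 45 min break → 8 h 28 min
Wed: 9:48 AM–6:15 PM = 8 h 27 min; less 45 min break → 7 h 42 min
Thu: 7:32 AM–6:14 PM = 10 h 42 min; less 45 min break → 9 h 57 min
Fri: 9:08 AM–8:46 PM = 11 h 38 min; less 45 min break → 10 h 53 min
Sat: 11:18 AM–8:18 PM = 9 h 0 min; less 45 min break → 8 h 15 min
Sun: 8:27 AM–4:19 PM = 7 h 52 min; less 45 min break → 7 h 7 min
Total worked: 52 h 22 min = 3142 min.
Regular 40 h 0 min = 2400 min at $45.00/h; overtime 12 h 22 min = 742 min at $67.50/h.
Pay = (2400 × $45.00 + 742 × $67.50) ÷ 60 = $2634.75.

$2634.75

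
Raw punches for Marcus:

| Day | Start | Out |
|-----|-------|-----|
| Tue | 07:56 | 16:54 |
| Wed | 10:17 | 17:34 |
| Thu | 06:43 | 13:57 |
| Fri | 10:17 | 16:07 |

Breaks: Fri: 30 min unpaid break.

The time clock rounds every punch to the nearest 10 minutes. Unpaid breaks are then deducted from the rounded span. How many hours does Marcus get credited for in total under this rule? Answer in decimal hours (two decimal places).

Tue: in 07:56→08:00, out 16:54→16:50; 8 h 50 min
Wed: in 10:17→10:20, out 17:34→17:30; 7 h 10 min
Thu: in 06:43→06:40, out 13:57→14:00; 7 h 20 min
Fri: in 10:17→10:20, out 16:07→16:10; 5 h 50 min − 30 min = 5 h 20 min
Total credited: 28 h 40 min.

28.67 hours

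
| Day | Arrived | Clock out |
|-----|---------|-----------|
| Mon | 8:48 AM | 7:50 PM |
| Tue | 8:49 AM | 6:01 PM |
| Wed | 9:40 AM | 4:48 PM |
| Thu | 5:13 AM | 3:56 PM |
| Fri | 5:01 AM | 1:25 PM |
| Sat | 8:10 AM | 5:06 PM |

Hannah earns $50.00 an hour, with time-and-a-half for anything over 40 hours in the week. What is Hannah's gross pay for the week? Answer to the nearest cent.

Mon: 8:48 AM–7:50 PM = 11 h 2 min
Tue: 8:49 AM–6:01 PM = 9 h 12 min
Wed: 9:40 AM–4:48 PM = 7 h 8 min
Thu: 5:13 AM–3:56 PM = 10 h 43 min
Fri: 5:01 AM–1:25 PM = 8 h 24 min
Sat: 8:10 AM–5:06 PM = 8 h 56 min
Total worked: 55 h 25 min = 3325 min.
Regular 40 h 0 min = 2400 min at $50.00/h; overtime 15 h 25 min = 925 min at $75.00/h.
Pay = (2400 × $50.00 + 925 × $75.00) ÷ 60 = $3156.25.

$3156.25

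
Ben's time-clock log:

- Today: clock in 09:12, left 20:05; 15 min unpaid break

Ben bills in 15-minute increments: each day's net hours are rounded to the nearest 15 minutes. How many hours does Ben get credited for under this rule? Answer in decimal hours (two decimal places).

10.75 hours

Today: 09:12–20:05 = 10 h 53 min − 15 min = 10 h 38 min → rounds to 10 h 45 min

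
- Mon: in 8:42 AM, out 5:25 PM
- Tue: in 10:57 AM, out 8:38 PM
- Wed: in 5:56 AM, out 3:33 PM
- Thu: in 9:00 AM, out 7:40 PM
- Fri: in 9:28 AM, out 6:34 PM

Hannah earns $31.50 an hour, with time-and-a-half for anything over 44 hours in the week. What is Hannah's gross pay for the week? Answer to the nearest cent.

$1564.76

Mon: 8:42 AM–5:25 PM = 8 h 43 min
Tue: 10:57 AM–8:38 PM = 9 h 41 min
Wed: 5:56 AM–3:33 PM = 9 h 37 min
Thu: 9:00 AM–7:40 PM = 10 h 40 min
Fri: 9:28 AM–6:34 PM = 9 h 6 min
Total worked: 47 h 47 min = 2867 min.
Regular 44 h 0 min = 2640 min at $31.50/h; overtime 3 h 47 min = 227 min at $47.25/h.
Pay = (2640 × $31.50 + 227 × $47.25) ÷ 60 = $1564.76.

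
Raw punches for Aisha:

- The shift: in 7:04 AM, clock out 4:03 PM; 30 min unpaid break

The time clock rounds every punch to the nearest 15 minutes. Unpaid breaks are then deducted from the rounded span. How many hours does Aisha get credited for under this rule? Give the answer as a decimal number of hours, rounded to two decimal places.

8.50 hours

The shift: in 7:04 AM→7:00 AM, out 4:03 PM→4:00 PM; 9 h 0 min − 30 min = 8 h 30 min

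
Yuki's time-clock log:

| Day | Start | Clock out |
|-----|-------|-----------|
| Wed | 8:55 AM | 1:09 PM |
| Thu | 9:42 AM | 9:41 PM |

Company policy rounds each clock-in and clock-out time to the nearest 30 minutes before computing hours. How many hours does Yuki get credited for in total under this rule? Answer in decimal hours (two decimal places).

Wed: in 8:55 AM→9:00 AM, out 1:09 PM→1:00 PM; 4 h 0 min
Thu: in 9:42 AM→9:30 AM, out 9:41 PM→9:30 PM; 12 h 0 min
Total credited: 16 h 0 min.

16.00 hours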